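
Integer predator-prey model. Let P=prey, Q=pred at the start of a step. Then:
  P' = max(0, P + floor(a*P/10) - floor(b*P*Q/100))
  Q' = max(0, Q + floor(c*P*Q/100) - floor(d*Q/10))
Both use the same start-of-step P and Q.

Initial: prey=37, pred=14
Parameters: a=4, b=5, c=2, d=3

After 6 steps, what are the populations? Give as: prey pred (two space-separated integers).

Answer: 0 8

Derivation:
Step 1: prey: 37+14-25=26; pred: 14+10-4=20
Step 2: prey: 26+10-26=10; pred: 20+10-6=24
Step 3: prey: 10+4-12=2; pred: 24+4-7=21
Step 4: prey: 2+0-2=0; pred: 21+0-6=15
Step 5: prey: 0+0-0=0; pred: 15+0-4=11
Step 6: prey: 0+0-0=0; pred: 11+0-3=8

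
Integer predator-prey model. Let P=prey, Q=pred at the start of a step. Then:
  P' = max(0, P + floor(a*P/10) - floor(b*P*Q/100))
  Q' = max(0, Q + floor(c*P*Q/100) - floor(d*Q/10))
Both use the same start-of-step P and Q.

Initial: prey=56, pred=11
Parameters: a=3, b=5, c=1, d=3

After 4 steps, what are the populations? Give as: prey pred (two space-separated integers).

Step 1: prey: 56+16-30=42; pred: 11+6-3=14
Step 2: prey: 42+12-29=25; pred: 14+5-4=15
Step 3: prey: 25+7-18=14; pred: 15+3-4=14
Step 4: prey: 14+4-9=9; pred: 14+1-4=11

Answer: 9 11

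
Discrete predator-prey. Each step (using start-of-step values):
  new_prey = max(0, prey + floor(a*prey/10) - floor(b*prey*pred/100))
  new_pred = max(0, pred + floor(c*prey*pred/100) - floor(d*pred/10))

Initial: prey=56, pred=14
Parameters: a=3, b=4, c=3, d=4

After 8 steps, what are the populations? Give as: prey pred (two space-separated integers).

Step 1: prey: 56+16-31=41; pred: 14+23-5=32
Step 2: prey: 41+12-52=1; pred: 32+39-12=59
Step 3: prey: 1+0-2=0; pred: 59+1-23=37
Step 4: prey: 0+0-0=0; pred: 37+0-14=23
Step 5: prey: 0+0-0=0; pred: 23+0-9=14
Step 6: prey: 0+0-0=0; pred: 14+0-5=9
Step 7: prey: 0+0-0=0; pred: 9+0-3=6
Step 8: prey: 0+0-0=0; pred: 6+0-2=4

Answer: 0 4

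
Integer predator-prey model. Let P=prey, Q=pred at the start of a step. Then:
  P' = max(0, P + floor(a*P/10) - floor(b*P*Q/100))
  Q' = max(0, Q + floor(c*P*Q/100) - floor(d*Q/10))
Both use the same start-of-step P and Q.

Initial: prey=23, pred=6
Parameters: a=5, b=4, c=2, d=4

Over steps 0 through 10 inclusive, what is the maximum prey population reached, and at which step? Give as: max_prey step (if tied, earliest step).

Answer: 49 4

Derivation:
Step 1: prey: 23+11-5=29; pred: 6+2-2=6
Step 2: prey: 29+14-6=37; pred: 6+3-2=7
Step 3: prey: 37+18-10=45; pred: 7+5-2=10
Step 4: prey: 45+22-18=49; pred: 10+9-4=15
Step 5: prey: 49+24-29=44; pred: 15+14-6=23
Step 6: prey: 44+22-40=26; pred: 23+20-9=34
Step 7: prey: 26+13-35=4; pred: 34+17-13=38
Step 8: prey: 4+2-6=0; pred: 38+3-15=26
Step 9: prey: 0+0-0=0; pred: 26+0-10=16
Step 10: prey: 0+0-0=0; pred: 16+0-6=10
Max prey = 49 at step 4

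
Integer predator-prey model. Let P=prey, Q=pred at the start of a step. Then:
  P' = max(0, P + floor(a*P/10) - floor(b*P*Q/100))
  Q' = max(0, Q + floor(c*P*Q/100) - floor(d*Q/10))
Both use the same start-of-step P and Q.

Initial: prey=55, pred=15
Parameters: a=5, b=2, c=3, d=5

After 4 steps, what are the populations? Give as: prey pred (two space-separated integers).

Answer: 0 88

Derivation:
Step 1: prey: 55+27-16=66; pred: 15+24-7=32
Step 2: prey: 66+33-42=57; pred: 32+63-16=79
Step 3: prey: 57+28-90=0; pred: 79+135-39=175
Step 4: prey: 0+0-0=0; pred: 175+0-87=88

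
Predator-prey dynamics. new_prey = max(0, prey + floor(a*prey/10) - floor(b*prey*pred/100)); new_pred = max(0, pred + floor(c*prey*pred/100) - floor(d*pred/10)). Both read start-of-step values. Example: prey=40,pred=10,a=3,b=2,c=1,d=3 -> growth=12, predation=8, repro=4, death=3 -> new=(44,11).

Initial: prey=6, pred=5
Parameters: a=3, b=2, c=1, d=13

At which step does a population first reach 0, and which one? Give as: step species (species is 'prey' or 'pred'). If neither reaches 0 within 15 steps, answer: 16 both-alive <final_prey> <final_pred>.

Answer: 1 pred

Derivation:
Step 1: prey: 6+1-0=7; pred: 5+0-6=0
First extinction: pred at step 1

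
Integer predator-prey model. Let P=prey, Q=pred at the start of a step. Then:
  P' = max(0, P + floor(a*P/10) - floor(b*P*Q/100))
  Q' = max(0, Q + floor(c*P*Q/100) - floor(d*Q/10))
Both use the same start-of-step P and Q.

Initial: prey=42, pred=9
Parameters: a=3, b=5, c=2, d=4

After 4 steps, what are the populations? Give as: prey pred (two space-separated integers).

Step 1: prey: 42+12-18=36; pred: 9+7-3=13
Step 2: prey: 36+10-23=23; pred: 13+9-5=17
Step 3: prey: 23+6-19=10; pred: 17+7-6=18
Step 4: prey: 10+3-9=4; pred: 18+3-7=14

Answer: 4 14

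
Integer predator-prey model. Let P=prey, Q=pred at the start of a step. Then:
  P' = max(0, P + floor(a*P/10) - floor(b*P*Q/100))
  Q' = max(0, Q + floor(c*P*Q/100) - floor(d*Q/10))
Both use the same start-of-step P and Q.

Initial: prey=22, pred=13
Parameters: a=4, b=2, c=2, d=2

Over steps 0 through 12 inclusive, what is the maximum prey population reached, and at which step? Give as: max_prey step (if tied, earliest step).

Answer: 27 2

Derivation:
Step 1: prey: 22+8-5=25; pred: 13+5-2=16
Step 2: prey: 25+10-8=27; pred: 16+8-3=21
Step 3: prey: 27+10-11=26; pred: 21+11-4=28
Step 4: prey: 26+10-14=22; pred: 28+14-5=37
Step 5: prey: 22+8-16=14; pred: 37+16-7=46
Step 6: prey: 14+5-12=7; pred: 46+12-9=49
Step 7: prey: 7+2-6=3; pred: 49+6-9=46
Step 8: prey: 3+1-2=2; pred: 46+2-9=39
Step 9: prey: 2+0-1=1; pred: 39+1-7=33
Step 10: prey: 1+0-0=1; pred: 33+0-6=27
Step 11: prey: 1+0-0=1; pred: 27+0-5=22
Step 12: prey: 1+0-0=1; pred: 22+0-4=18
Max prey = 27 at step 2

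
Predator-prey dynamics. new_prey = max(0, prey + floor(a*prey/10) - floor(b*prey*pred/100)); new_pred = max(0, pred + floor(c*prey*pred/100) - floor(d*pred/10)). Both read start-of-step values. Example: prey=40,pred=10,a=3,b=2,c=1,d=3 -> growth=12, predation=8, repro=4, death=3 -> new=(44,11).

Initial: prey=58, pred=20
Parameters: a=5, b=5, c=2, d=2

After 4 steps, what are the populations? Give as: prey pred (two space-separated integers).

Step 1: prey: 58+29-58=29; pred: 20+23-4=39
Step 2: prey: 29+14-56=0; pred: 39+22-7=54
Step 3: prey: 0+0-0=0; pred: 54+0-10=44
Step 4: prey: 0+0-0=0; pred: 44+0-8=36

Answer: 0 36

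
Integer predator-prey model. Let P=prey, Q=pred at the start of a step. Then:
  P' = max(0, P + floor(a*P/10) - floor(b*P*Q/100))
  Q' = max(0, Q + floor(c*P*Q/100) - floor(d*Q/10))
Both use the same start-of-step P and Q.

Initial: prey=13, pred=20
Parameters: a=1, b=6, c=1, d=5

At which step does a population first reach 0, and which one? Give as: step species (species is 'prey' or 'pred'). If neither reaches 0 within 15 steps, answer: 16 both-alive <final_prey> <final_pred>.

Step 1: prey: 13+1-15=0; pred: 20+2-10=12
First extinction: prey at step 1

Answer: 1 prey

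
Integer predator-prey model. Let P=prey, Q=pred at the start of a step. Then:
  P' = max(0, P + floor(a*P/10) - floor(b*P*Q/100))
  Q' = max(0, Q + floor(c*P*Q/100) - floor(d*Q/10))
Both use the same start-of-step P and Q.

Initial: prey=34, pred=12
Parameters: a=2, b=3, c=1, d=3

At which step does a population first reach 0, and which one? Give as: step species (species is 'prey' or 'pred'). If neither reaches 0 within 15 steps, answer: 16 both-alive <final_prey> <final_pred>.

Answer: 16 both-alive 24 3

Derivation:
Step 1: prey: 34+6-12=28; pred: 12+4-3=13
Step 2: prey: 28+5-10=23; pred: 13+3-3=13
Step 3: prey: 23+4-8=19; pred: 13+2-3=12
Step 4: prey: 19+3-6=16; pred: 12+2-3=11
Step 5: prey: 16+3-5=14; pred: 11+1-3=9
Step 6: prey: 14+2-3=13; pred: 9+1-2=8
Step 7: prey: 13+2-3=12; pred: 8+1-2=7
Step 8: prey: 12+2-2=12; pred: 7+0-2=5
Step 9: prey: 12+2-1=13; pred: 5+0-1=4
Step 10: prey: 13+2-1=14; pred: 4+0-1=3
Step 11: prey: 14+2-1=15; pred: 3+0-0=3
Step 12: prey: 15+3-1=17; pred: 3+0-0=3
Step 13: prey: 17+3-1=19; pred: 3+0-0=3
Step 14: prey: 19+3-1=21; pred: 3+0-0=3
Step 15: prey: 21+4-1=24; pred: 3+0-0=3
No extinction within 15 steps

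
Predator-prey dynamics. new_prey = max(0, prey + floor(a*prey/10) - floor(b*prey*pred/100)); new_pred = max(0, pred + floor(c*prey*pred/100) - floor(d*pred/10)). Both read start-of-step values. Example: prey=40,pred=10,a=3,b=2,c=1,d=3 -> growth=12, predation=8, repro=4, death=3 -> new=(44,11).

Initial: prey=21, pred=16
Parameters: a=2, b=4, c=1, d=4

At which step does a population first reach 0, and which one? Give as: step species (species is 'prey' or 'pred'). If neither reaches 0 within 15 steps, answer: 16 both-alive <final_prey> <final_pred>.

Step 1: prey: 21+4-13=12; pred: 16+3-6=13
Step 2: prey: 12+2-6=8; pred: 13+1-5=9
Step 3: prey: 8+1-2=7; pred: 9+0-3=6
Step 4: prey: 7+1-1=7; pred: 6+0-2=4
Step 5: prey: 7+1-1=7; pred: 4+0-1=3
Step 6: prey: 7+1-0=8; pred: 3+0-1=2
Step 7: prey: 8+1-0=9; pred: 2+0-0=2
Step 8: prey: 9+1-0=10; pred: 2+0-0=2
Step 9: prey: 10+2-0=12; pred: 2+0-0=2
Step 10: prey: 12+2-0=14; pred: 2+0-0=2
Step 11: prey: 14+2-1=15; pred: 2+0-0=2
Step 12: prey: 15+3-1=17; pred: 2+0-0=2
Step 13: prey: 17+3-1=19; pred: 2+0-0=2
Step 14: prey: 19+3-1=21; pred: 2+0-0=2
Step 15: prey: 21+4-1=24; pred: 2+0-0=2
No extinction within 15 steps

Answer: 16 both-alive 24 2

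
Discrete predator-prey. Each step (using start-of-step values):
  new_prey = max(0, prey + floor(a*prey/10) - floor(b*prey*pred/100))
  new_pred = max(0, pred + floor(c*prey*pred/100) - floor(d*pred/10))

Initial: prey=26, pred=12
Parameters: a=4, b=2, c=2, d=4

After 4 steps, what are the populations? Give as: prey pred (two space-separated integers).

Answer: 35 29

Derivation:
Step 1: prey: 26+10-6=30; pred: 12+6-4=14
Step 2: prey: 30+12-8=34; pred: 14+8-5=17
Step 3: prey: 34+13-11=36; pred: 17+11-6=22
Step 4: prey: 36+14-15=35; pred: 22+15-8=29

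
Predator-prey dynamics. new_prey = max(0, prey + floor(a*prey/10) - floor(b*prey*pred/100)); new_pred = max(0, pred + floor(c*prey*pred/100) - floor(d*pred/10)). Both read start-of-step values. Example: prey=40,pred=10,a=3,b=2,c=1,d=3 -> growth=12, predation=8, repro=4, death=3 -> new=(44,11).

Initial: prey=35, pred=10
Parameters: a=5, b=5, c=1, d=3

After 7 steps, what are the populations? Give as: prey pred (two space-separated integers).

Answer: 35 10

Derivation:
Step 1: prey: 35+17-17=35; pred: 10+3-3=10
Step 2: prey: 35+17-17=35; pred: 10+3-3=10
Step 3: prey: 35+17-17=35; pred: 10+3-3=10
Step 4: prey: 35+17-17=35; pred: 10+3-3=10
Step 5: prey: 35+17-17=35; pred: 10+3-3=10
Step 6: prey: 35+17-17=35; pred: 10+3-3=10
Step 7: prey: 35+17-17=35; pred: 10+3-3=10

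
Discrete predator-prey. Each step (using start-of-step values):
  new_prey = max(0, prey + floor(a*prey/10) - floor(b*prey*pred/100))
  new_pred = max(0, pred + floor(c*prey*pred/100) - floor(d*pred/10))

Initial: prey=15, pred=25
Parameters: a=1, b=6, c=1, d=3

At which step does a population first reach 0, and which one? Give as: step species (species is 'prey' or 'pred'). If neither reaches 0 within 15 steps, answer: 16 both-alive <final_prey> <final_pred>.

Answer: 1 prey

Derivation:
Step 1: prey: 15+1-22=0; pred: 25+3-7=21
First extinction: prey at step 1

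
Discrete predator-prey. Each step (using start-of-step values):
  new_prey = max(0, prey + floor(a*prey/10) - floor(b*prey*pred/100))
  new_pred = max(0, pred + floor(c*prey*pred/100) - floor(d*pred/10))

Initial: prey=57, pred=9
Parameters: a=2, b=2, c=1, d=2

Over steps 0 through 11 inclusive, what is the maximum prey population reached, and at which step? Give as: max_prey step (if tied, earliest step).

Step 1: prey: 57+11-10=58; pred: 9+5-1=13
Step 2: prey: 58+11-15=54; pred: 13+7-2=18
Step 3: prey: 54+10-19=45; pred: 18+9-3=24
Step 4: prey: 45+9-21=33; pred: 24+10-4=30
Step 5: prey: 33+6-19=20; pred: 30+9-6=33
Step 6: prey: 20+4-13=11; pred: 33+6-6=33
Step 7: prey: 11+2-7=6; pred: 33+3-6=30
Step 8: prey: 6+1-3=4; pred: 30+1-6=25
Step 9: prey: 4+0-2=2; pred: 25+1-5=21
Step 10: prey: 2+0-0=2; pred: 21+0-4=17
Step 11: prey: 2+0-0=2; pred: 17+0-3=14
Max prey = 58 at step 1

Answer: 58 1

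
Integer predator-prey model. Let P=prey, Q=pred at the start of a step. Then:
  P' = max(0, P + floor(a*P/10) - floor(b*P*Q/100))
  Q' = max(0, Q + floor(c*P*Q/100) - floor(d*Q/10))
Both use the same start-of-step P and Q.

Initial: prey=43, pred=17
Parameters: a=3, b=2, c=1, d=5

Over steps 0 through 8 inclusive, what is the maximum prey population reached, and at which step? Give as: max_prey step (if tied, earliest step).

Answer: 69 8

Derivation:
Step 1: prey: 43+12-14=41; pred: 17+7-8=16
Step 2: prey: 41+12-13=40; pred: 16+6-8=14
Step 3: prey: 40+12-11=41; pred: 14+5-7=12
Step 4: prey: 41+12-9=44; pred: 12+4-6=10
Step 5: prey: 44+13-8=49; pred: 10+4-5=9
Step 6: prey: 49+14-8=55; pred: 9+4-4=9
Step 7: prey: 55+16-9=62; pred: 9+4-4=9
Step 8: prey: 62+18-11=69; pred: 9+5-4=10
Max prey = 69 at step 8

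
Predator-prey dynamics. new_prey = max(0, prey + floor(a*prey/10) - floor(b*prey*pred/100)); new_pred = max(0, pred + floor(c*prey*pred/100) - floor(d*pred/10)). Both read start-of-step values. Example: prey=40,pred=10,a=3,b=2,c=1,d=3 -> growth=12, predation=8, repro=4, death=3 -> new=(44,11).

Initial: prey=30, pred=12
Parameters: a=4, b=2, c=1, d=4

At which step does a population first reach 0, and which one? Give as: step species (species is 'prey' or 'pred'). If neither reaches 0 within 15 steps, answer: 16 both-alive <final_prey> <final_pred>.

Step 1: prey: 30+12-7=35; pred: 12+3-4=11
Step 2: prey: 35+14-7=42; pred: 11+3-4=10
Step 3: prey: 42+16-8=50; pred: 10+4-4=10
Step 4: prey: 50+20-10=60; pred: 10+5-4=11
Step 5: prey: 60+24-13=71; pred: 11+6-4=13
Step 6: prey: 71+28-18=81; pred: 13+9-5=17
Step 7: prey: 81+32-27=86; pred: 17+13-6=24
Step 8: prey: 86+34-41=79; pred: 24+20-9=35
Step 9: prey: 79+31-55=55; pred: 35+27-14=48
Step 10: prey: 55+22-52=25; pred: 48+26-19=55
Step 11: prey: 25+10-27=8; pred: 55+13-22=46
Step 12: prey: 8+3-7=4; pred: 46+3-18=31
Step 13: prey: 4+1-2=3; pred: 31+1-12=20
Step 14: prey: 3+1-1=3; pred: 20+0-8=12
Step 15: prey: 3+1-0=4; pred: 12+0-4=8
No extinction within 15 steps

Answer: 16 both-alive 4 8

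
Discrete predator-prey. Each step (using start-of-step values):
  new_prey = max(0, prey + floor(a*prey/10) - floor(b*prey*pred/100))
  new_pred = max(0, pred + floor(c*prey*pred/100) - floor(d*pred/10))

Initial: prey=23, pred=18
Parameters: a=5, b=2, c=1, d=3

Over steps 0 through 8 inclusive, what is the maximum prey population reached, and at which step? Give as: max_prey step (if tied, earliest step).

Answer: 61 7

Derivation:
Step 1: prey: 23+11-8=26; pred: 18+4-5=17
Step 2: prey: 26+13-8=31; pred: 17+4-5=16
Step 3: prey: 31+15-9=37; pred: 16+4-4=16
Step 4: prey: 37+18-11=44; pred: 16+5-4=17
Step 5: prey: 44+22-14=52; pred: 17+7-5=19
Step 6: prey: 52+26-19=59; pred: 19+9-5=23
Step 7: prey: 59+29-27=61; pred: 23+13-6=30
Step 8: prey: 61+30-36=55; pred: 30+18-9=39
Max prey = 61 at step 7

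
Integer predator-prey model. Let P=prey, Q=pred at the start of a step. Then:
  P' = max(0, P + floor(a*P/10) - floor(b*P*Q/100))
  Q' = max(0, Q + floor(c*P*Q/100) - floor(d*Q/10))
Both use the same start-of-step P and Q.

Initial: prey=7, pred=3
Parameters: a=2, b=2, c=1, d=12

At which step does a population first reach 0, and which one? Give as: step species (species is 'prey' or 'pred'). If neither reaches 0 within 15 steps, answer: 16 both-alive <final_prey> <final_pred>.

Step 1: prey: 7+1-0=8; pred: 3+0-3=0
First extinction: pred at step 1

Answer: 1 pred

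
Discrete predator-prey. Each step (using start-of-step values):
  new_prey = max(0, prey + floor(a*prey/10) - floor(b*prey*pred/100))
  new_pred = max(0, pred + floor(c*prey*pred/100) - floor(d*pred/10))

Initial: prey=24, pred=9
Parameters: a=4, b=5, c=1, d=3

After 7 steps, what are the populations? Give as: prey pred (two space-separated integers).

Answer: 26 6

Derivation:
Step 1: prey: 24+9-10=23; pred: 9+2-2=9
Step 2: prey: 23+9-10=22; pred: 9+2-2=9
Step 3: prey: 22+8-9=21; pred: 9+1-2=8
Step 4: prey: 21+8-8=21; pred: 8+1-2=7
Step 5: prey: 21+8-7=22; pred: 7+1-2=6
Step 6: prey: 22+8-6=24; pred: 6+1-1=6
Step 7: prey: 24+9-7=26; pred: 6+1-1=6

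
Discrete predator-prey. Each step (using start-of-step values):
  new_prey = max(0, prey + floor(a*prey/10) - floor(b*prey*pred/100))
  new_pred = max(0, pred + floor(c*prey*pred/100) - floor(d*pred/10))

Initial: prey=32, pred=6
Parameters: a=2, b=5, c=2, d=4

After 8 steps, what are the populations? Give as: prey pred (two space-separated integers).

Answer: 6 3

Derivation:
Step 1: prey: 32+6-9=29; pred: 6+3-2=7
Step 2: prey: 29+5-10=24; pred: 7+4-2=9
Step 3: prey: 24+4-10=18; pred: 9+4-3=10
Step 4: prey: 18+3-9=12; pred: 10+3-4=9
Step 5: prey: 12+2-5=9; pred: 9+2-3=8
Step 6: prey: 9+1-3=7; pred: 8+1-3=6
Step 7: prey: 7+1-2=6; pred: 6+0-2=4
Step 8: prey: 6+1-1=6; pred: 4+0-1=3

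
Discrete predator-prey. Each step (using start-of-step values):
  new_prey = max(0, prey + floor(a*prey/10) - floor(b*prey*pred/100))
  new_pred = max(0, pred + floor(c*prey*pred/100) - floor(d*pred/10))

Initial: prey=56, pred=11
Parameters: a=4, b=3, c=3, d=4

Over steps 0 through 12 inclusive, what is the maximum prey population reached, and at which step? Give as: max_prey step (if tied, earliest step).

Answer: 60 1

Derivation:
Step 1: prey: 56+22-18=60; pred: 11+18-4=25
Step 2: prey: 60+24-45=39; pred: 25+45-10=60
Step 3: prey: 39+15-70=0; pred: 60+70-24=106
Step 4: prey: 0+0-0=0; pred: 106+0-42=64
Step 5: prey: 0+0-0=0; pred: 64+0-25=39
Step 6: prey: 0+0-0=0; pred: 39+0-15=24
Step 7: prey: 0+0-0=0; pred: 24+0-9=15
Step 8: prey: 0+0-0=0; pred: 15+0-6=9
Step 9: prey: 0+0-0=0; pred: 9+0-3=6
Step 10: prey: 0+0-0=0; pred: 6+0-2=4
Step 11: prey: 0+0-0=0; pred: 4+0-1=3
Step 12: prey: 0+0-0=0; pred: 3+0-1=2
Max prey = 60 at step 1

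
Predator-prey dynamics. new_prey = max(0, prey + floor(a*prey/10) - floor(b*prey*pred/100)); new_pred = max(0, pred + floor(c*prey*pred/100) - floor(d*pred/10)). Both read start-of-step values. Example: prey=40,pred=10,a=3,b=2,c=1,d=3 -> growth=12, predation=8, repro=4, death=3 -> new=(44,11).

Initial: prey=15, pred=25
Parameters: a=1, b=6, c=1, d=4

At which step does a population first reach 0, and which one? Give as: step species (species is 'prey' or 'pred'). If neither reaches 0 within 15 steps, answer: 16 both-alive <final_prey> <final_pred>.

Step 1: prey: 15+1-22=0; pred: 25+3-10=18
First extinction: prey at step 1

Answer: 1 prey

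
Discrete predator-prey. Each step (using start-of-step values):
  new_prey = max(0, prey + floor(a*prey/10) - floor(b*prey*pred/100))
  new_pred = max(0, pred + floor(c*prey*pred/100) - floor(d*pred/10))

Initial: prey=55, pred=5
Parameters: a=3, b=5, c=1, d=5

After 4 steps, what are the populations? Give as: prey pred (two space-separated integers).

Step 1: prey: 55+16-13=58; pred: 5+2-2=5
Step 2: prey: 58+17-14=61; pred: 5+2-2=5
Step 3: prey: 61+18-15=64; pred: 5+3-2=6
Step 4: prey: 64+19-19=64; pred: 6+3-3=6

Answer: 64 6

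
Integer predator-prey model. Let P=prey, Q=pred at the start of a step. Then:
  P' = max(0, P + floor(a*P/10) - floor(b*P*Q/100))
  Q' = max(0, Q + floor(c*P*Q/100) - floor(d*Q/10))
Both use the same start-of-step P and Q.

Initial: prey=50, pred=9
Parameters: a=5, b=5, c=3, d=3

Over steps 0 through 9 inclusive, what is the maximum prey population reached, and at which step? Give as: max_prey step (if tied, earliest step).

Step 1: prey: 50+25-22=53; pred: 9+13-2=20
Step 2: prey: 53+26-53=26; pred: 20+31-6=45
Step 3: prey: 26+13-58=0; pred: 45+35-13=67
Step 4: prey: 0+0-0=0; pred: 67+0-20=47
Step 5: prey: 0+0-0=0; pred: 47+0-14=33
Step 6: prey: 0+0-0=0; pred: 33+0-9=24
Step 7: prey: 0+0-0=0; pred: 24+0-7=17
Step 8: prey: 0+0-0=0; pred: 17+0-5=12
Step 9: prey: 0+0-0=0; pred: 12+0-3=9
Max prey = 53 at step 1

Answer: 53 1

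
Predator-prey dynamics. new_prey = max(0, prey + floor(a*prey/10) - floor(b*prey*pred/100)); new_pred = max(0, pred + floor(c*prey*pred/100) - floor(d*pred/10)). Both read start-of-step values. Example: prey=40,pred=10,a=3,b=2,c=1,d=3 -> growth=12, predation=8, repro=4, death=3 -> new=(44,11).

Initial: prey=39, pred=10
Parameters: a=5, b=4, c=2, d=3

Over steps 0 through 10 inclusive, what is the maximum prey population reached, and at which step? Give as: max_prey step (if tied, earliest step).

Step 1: prey: 39+19-15=43; pred: 10+7-3=14
Step 2: prey: 43+21-24=40; pred: 14+12-4=22
Step 3: prey: 40+20-35=25; pred: 22+17-6=33
Step 4: prey: 25+12-33=4; pred: 33+16-9=40
Step 5: prey: 4+2-6=0; pred: 40+3-12=31
Step 6: prey: 0+0-0=0; pred: 31+0-9=22
Step 7: prey: 0+0-0=0; pred: 22+0-6=16
Step 8: prey: 0+0-0=0; pred: 16+0-4=12
Step 9: prey: 0+0-0=0; pred: 12+0-3=9
Step 10: prey: 0+0-0=0; pred: 9+0-2=7
Max prey = 43 at step 1

Answer: 43 1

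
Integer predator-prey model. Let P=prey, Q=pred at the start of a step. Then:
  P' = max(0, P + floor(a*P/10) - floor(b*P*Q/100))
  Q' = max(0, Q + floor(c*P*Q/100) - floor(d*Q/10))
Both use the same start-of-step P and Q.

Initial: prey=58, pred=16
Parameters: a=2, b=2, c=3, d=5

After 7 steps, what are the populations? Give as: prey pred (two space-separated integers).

Step 1: prey: 58+11-18=51; pred: 16+27-8=35
Step 2: prey: 51+10-35=26; pred: 35+53-17=71
Step 3: prey: 26+5-36=0; pred: 71+55-35=91
Step 4: prey: 0+0-0=0; pred: 91+0-45=46
Step 5: prey: 0+0-0=0; pred: 46+0-23=23
Step 6: prey: 0+0-0=0; pred: 23+0-11=12
Step 7: prey: 0+0-0=0; pred: 12+0-6=6

Answer: 0 6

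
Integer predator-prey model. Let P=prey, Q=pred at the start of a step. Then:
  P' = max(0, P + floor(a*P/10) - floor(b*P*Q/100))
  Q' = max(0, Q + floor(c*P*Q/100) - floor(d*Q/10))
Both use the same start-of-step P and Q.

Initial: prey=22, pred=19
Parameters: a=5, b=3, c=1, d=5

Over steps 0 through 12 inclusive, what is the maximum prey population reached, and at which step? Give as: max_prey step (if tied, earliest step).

Answer: 218 10

Derivation:
Step 1: prey: 22+11-12=21; pred: 19+4-9=14
Step 2: prey: 21+10-8=23; pred: 14+2-7=9
Step 3: prey: 23+11-6=28; pred: 9+2-4=7
Step 4: prey: 28+14-5=37; pred: 7+1-3=5
Step 5: prey: 37+18-5=50; pred: 5+1-2=4
Step 6: prey: 50+25-6=69; pred: 4+2-2=4
Step 7: prey: 69+34-8=95; pred: 4+2-2=4
Step 8: prey: 95+47-11=131; pred: 4+3-2=5
Step 9: prey: 131+65-19=177; pred: 5+6-2=9
Step 10: prey: 177+88-47=218; pred: 9+15-4=20
Step 11: prey: 218+109-130=197; pred: 20+43-10=53
Step 12: prey: 197+98-313=0; pred: 53+104-26=131
Max prey = 218 at step 10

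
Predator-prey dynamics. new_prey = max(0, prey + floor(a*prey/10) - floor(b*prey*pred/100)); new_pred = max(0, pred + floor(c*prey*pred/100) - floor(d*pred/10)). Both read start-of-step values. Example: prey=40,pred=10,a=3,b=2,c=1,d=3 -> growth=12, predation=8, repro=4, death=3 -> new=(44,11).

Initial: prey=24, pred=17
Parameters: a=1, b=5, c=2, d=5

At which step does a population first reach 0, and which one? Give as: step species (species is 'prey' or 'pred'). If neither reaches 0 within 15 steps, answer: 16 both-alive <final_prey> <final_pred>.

Answer: 16 both-alive 1 1

Derivation:
Step 1: prey: 24+2-20=6; pred: 17+8-8=17
Step 2: prey: 6+0-5=1; pred: 17+2-8=11
Step 3: prey: 1+0-0=1; pred: 11+0-5=6
Step 4: prey: 1+0-0=1; pred: 6+0-3=3
Step 5: prey: 1+0-0=1; pred: 3+0-1=2
Step 6: prey: 1+0-0=1; pred: 2+0-1=1
Step 7: prey: 1+0-0=1; pred: 1+0-0=1
Steps 8-15: state stable at prey=1, pred=1 (no change)
No extinction within 15 steps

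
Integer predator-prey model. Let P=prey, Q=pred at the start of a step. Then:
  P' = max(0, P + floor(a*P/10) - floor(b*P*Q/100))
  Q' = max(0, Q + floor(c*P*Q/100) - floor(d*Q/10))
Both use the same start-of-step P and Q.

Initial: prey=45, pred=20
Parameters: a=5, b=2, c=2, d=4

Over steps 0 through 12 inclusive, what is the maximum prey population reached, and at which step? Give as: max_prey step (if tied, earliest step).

Step 1: prey: 45+22-18=49; pred: 20+18-8=30
Step 2: prey: 49+24-29=44; pred: 30+29-12=47
Step 3: prey: 44+22-41=25; pred: 47+41-18=70
Step 4: prey: 25+12-35=2; pred: 70+35-28=77
Step 5: prey: 2+1-3=0; pred: 77+3-30=50
Step 6: prey: 0+0-0=0; pred: 50+0-20=30
Step 7: prey: 0+0-0=0; pred: 30+0-12=18
Step 8: prey: 0+0-0=0; pred: 18+0-7=11
Step 9: prey: 0+0-0=0; pred: 11+0-4=7
Step 10: prey: 0+0-0=0; pred: 7+0-2=5
Step 11: prey: 0+0-0=0; pred: 5+0-2=3
Step 12: prey: 0+0-0=0; pred: 3+0-1=2
Max prey = 49 at step 1

Answer: 49 1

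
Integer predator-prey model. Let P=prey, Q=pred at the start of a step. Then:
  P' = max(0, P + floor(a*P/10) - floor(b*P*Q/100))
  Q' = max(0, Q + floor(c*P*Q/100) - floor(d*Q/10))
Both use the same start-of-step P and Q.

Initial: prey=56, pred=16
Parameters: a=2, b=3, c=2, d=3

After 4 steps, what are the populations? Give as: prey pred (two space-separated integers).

Step 1: prey: 56+11-26=41; pred: 16+17-4=29
Step 2: prey: 41+8-35=14; pred: 29+23-8=44
Step 3: prey: 14+2-18=0; pred: 44+12-13=43
Step 4: prey: 0+0-0=0; pred: 43+0-12=31

Answer: 0 31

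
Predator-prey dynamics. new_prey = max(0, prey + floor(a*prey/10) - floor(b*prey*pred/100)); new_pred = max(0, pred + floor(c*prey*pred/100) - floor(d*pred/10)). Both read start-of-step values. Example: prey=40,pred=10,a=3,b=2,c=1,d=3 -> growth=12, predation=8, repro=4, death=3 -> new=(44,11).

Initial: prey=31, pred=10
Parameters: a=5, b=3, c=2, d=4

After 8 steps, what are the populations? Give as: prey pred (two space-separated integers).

Answer: 2 18

Derivation:
Step 1: prey: 31+15-9=37; pred: 10+6-4=12
Step 2: prey: 37+18-13=42; pred: 12+8-4=16
Step 3: prey: 42+21-20=43; pred: 16+13-6=23
Step 4: prey: 43+21-29=35; pred: 23+19-9=33
Step 5: prey: 35+17-34=18; pred: 33+23-13=43
Step 6: prey: 18+9-23=4; pred: 43+15-17=41
Step 7: prey: 4+2-4=2; pred: 41+3-16=28
Step 8: prey: 2+1-1=2; pred: 28+1-11=18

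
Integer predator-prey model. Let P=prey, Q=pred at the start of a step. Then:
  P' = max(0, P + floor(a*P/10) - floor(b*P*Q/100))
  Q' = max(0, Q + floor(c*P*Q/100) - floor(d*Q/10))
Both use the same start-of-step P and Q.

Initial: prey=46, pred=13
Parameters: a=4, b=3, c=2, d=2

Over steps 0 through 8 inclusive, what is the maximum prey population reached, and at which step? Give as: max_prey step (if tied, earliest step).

Answer: 47 1

Derivation:
Step 1: prey: 46+18-17=47; pred: 13+11-2=22
Step 2: prey: 47+18-31=34; pred: 22+20-4=38
Step 3: prey: 34+13-38=9; pred: 38+25-7=56
Step 4: prey: 9+3-15=0; pred: 56+10-11=55
Step 5: prey: 0+0-0=0; pred: 55+0-11=44
Step 6: prey: 0+0-0=0; pred: 44+0-8=36
Step 7: prey: 0+0-0=0; pred: 36+0-7=29
Step 8: prey: 0+0-0=0; pred: 29+0-5=24
Max prey = 47 at step 1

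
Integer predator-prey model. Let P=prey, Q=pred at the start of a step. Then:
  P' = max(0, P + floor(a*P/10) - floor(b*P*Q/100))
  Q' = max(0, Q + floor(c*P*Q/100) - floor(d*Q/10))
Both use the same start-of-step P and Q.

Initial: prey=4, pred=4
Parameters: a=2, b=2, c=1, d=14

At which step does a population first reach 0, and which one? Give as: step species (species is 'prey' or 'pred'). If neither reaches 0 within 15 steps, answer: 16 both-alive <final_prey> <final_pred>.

Step 1: prey: 4+0-0=4; pred: 4+0-5=0
First extinction: pred at step 1

Answer: 1 pred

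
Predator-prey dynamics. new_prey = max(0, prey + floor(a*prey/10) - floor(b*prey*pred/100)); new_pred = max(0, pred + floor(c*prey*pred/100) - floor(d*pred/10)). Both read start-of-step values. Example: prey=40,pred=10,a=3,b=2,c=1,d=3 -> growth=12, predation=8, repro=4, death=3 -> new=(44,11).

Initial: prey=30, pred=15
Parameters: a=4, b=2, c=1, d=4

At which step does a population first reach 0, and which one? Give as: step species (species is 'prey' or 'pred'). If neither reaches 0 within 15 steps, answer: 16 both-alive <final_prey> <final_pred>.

Step 1: prey: 30+12-9=33; pred: 15+4-6=13
Step 2: prey: 33+13-8=38; pred: 13+4-5=12
Step 3: prey: 38+15-9=44; pred: 12+4-4=12
Step 4: prey: 44+17-10=51; pred: 12+5-4=13
Step 5: prey: 51+20-13=58; pred: 13+6-5=14
Step 6: prey: 58+23-16=65; pred: 14+8-5=17
Step 7: prey: 65+26-22=69; pred: 17+11-6=22
Step 8: prey: 69+27-30=66; pred: 22+15-8=29
Step 9: prey: 66+26-38=54; pred: 29+19-11=37
Step 10: prey: 54+21-39=36; pred: 37+19-14=42
Step 11: prey: 36+14-30=20; pred: 42+15-16=41
Step 12: prey: 20+8-16=12; pred: 41+8-16=33
Step 13: prey: 12+4-7=9; pred: 33+3-13=23
Step 14: prey: 9+3-4=8; pred: 23+2-9=16
Step 15: prey: 8+3-2=9; pred: 16+1-6=11
No extinction within 15 steps

Answer: 16 both-alive 9 11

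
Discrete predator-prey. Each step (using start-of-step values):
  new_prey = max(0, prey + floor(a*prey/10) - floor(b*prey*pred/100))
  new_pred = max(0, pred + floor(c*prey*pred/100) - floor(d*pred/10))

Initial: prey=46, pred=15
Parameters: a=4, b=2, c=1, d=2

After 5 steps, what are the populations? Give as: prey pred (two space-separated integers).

Answer: 21 48

Derivation:
Step 1: prey: 46+18-13=51; pred: 15+6-3=18
Step 2: prey: 51+20-18=53; pred: 18+9-3=24
Step 3: prey: 53+21-25=49; pred: 24+12-4=32
Step 4: prey: 49+19-31=37; pred: 32+15-6=41
Step 5: prey: 37+14-30=21; pred: 41+15-8=48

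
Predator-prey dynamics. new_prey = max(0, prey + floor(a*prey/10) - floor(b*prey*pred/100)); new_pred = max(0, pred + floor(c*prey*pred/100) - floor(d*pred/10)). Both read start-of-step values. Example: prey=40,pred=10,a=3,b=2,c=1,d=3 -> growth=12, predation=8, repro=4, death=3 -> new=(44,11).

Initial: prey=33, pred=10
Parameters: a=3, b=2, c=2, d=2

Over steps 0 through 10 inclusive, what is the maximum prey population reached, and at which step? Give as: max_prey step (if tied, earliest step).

Step 1: prey: 33+9-6=36; pred: 10+6-2=14
Step 2: prey: 36+10-10=36; pred: 14+10-2=22
Step 3: prey: 36+10-15=31; pred: 22+15-4=33
Step 4: prey: 31+9-20=20; pred: 33+20-6=47
Step 5: prey: 20+6-18=8; pred: 47+18-9=56
Step 6: prey: 8+2-8=2; pred: 56+8-11=53
Step 7: prey: 2+0-2=0; pred: 53+2-10=45
Step 8: prey: 0+0-0=0; pred: 45+0-9=36
Step 9: prey: 0+0-0=0; pred: 36+0-7=29
Step 10: prey: 0+0-0=0; pred: 29+0-5=24
Max prey = 36 at step 1

Answer: 36 1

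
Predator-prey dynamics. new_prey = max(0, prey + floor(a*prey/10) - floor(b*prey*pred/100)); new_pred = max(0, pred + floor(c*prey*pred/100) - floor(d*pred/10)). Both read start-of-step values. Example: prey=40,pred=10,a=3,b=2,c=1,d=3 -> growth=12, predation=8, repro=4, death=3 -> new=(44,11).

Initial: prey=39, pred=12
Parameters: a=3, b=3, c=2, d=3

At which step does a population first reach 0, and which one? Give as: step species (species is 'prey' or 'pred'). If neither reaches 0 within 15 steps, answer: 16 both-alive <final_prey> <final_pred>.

Step 1: prey: 39+11-14=36; pred: 12+9-3=18
Step 2: prey: 36+10-19=27; pred: 18+12-5=25
Step 3: prey: 27+8-20=15; pred: 25+13-7=31
Step 4: prey: 15+4-13=6; pred: 31+9-9=31
Step 5: prey: 6+1-5=2; pred: 31+3-9=25
Step 6: prey: 2+0-1=1; pred: 25+1-7=19
Step 7: prey: 1+0-0=1; pred: 19+0-5=14
Step 8: prey: 1+0-0=1; pred: 14+0-4=10
Step 9: prey: 1+0-0=1; pred: 10+0-3=7
Step 10: prey: 1+0-0=1; pred: 7+0-2=5
Step 11: prey: 1+0-0=1; pred: 5+0-1=4
Step 12: prey: 1+0-0=1; pred: 4+0-1=3
Step 13: prey: 1+0-0=1; pred: 3+0-0=3
Steps 14-15: state stable at prey=1, pred=3 (no change)
No extinction within 15 steps

Answer: 16 both-alive 1 3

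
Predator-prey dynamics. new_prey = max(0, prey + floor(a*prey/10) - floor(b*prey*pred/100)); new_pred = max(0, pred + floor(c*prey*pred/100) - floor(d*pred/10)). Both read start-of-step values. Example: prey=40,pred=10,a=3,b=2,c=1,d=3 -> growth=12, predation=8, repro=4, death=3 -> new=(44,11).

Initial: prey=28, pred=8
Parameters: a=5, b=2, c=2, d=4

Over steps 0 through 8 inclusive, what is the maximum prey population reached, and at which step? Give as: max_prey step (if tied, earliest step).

Answer: 71 4

Derivation:
Step 1: prey: 28+14-4=38; pred: 8+4-3=9
Step 2: prey: 38+19-6=51; pred: 9+6-3=12
Step 3: prey: 51+25-12=64; pred: 12+12-4=20
Step 4: prey: 64+32-25=71; pred: 20+25-8=37
Step 5: prey: 71+35-52=54; pred: 37+52-14=75
Step 6: prey: 54+27-81=0; pred: 75+81-30=126
Step 7: prey: 0+0-0=0; pred: 126+0-50=76
Step 8: prey: 0+0-0=0; pred: 76+0-30=46
Max prey = 71 at step 4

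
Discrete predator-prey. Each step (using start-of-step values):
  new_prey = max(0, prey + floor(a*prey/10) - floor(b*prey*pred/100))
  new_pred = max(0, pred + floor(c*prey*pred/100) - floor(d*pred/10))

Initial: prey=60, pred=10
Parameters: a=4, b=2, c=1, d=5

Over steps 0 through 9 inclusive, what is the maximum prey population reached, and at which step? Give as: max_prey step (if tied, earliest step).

Step 1: prey: 60+24-12=72; pred: 10+6-5=11
Step 2: prey: 72+28-15=85; pred: 11+7-5=13
Step 3: prey: 85+34-22=97; pred: 13+11-6=18
Step 4: prey: 97+38-34=101; pred: 18+17-9=26
Step 5: prey: 101+40-52=89; pred: 26+26-13=39
Step 6: prey: 89+35-69=55; pred: 39+34-19=54
Step 7: prey: 55+22-59=18; pred: 54+29-27=56
Step 8: prey: 18+7-20=5; pred: 56+10-28=38
Step 9: prey: 5+2-3=4; pred: 38+1-19=20
Max prey = 101 at step 4

Answer: 101 4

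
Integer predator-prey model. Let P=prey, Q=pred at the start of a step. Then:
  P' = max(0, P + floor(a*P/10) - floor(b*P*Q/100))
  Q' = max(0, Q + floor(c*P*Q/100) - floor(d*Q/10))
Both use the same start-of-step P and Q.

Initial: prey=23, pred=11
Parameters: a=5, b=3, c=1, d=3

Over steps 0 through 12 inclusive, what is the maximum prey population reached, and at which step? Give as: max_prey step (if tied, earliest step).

Step 1: prey: 23+11-7=27; pred: 11+2-3=10
Step 2: prey: 27+13-8=32; pred: 10+2-3=9
Step 3: prey: 32+16-8=40; pred: 9+2-2=9
Step 4: prey: 40+20-10=50; pred: 9+3-2=10
Step 5: prey: 50+25-15=60; pred: 10+5-3=12
Step 6: prey: 60+30-21=69; pred: 12+7-3=16
Step 7: prey: 69+34-33=70; pred: 16+11-4=23
Step 8: prey: 70+35-48=57; pred: 23+16-6=33
Step 9: prey: 57+28-56=29; pred: 33+18-9=42
Step 10: prey: 29+14-36=7; pred: 42+12-12=42
Step 11: prey: 7+3-8=2; pred: 42+2-12=32
Step 12: prey: 2+1-1=2; pred: 32+0-9=23
Max prey = 70 at step 7

Answer: 70 7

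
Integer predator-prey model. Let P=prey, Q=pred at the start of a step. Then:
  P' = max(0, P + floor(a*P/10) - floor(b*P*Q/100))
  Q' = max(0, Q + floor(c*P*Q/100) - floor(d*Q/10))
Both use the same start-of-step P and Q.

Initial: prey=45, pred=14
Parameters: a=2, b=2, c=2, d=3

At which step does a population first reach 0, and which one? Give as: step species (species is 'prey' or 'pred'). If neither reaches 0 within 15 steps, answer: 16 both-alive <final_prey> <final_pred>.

Step 1: prey: 45+9-12=42; pred: 14+12-4=22
Step 2: prey: 42+8-18=32; pred: 22+18-6=34
Step 3: prey: 32+6-21=17; pred: 34+21-10=45
Step 4: prey: 17+3-15=5; pred: 45+15-13=47
Step 5: prey: 5+1-4=2; pred: 47+4-14=37
Step 6: prey: 2+0-1=1; pred: 37+1-11=27
Step 7: prey: 1+0-0=1; pred: 27+0-8=19
Step 8: prey: 1+0-0=1; pred: 19+0-5=14
Step 9: prey: 1+0-0=1; pred: 14+0-4=10
Step 10: prey: 1+0-0=1; pred: 10+0-3=7
Step 11: prey: 1+0-0=1; pred: 7+0-2=5
Step 12: prey: 1+0-0=1; pred: 5+0-1=4
Step 13: prey: 1+0-0=1; pred: 4+0-1=3
Step 14: prey: 1+0-0=1; pred: 3+0-0=3
Steps 15-15: state stable at prey=1, pred=3 (no change)
No extinction within 15 steps

Answer: 16 both-alive 1 3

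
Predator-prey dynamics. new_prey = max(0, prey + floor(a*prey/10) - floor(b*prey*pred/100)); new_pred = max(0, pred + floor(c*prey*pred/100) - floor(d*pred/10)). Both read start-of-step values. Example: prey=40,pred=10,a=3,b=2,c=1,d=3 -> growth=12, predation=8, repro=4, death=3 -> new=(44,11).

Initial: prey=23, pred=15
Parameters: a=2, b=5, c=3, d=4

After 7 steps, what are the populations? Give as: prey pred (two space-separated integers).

Answer: 1 2

Derivation:
Step 1: prey: 23+4-17=10; pred: 15+10-6=19
Step 2: prey: 10+2-9=3; pred: 19+5-7=17
Step 3: prey: 3+0-2=1; pred: 17+1-6=12
Step 4: prey: 1+0-0=1; pred: 12+0-4=8
Step 5: prey: 1+0-0=1; pred: 8+0-3=5
Step 6: prey: 1+0-0=1; pred: 5+0-2=3
Step 7: prey: 1+0-0=1; pred: 3+0-1=2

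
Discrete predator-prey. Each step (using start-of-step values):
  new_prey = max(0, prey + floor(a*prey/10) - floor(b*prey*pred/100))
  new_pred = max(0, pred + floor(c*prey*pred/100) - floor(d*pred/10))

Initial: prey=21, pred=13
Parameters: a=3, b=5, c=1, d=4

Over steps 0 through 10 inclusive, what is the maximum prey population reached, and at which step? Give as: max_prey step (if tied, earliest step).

Answer: 36 10

Derivation:
Step 1: prey: 21+6-13=14; pred: 13+2-5=10
Step 2: prey: 14+4-7=11; pred: 10+1-4=7
Step 3: prey: 11+3-3=11; pred: 7+0-2=5
Step 4: prey: 11+3-2=12; pred: 5+0-2=3
Step 5: prey: 12+3-1=14; pred: 3+0-1=2
Step 6: prey: 14+4-1=17; pred: 2+0-0=2
Step 7: prey: 17+5-1=21; pred: 2+0-0=2
Step 8: prey: 21+6-2=25; pred: 2+0-0=2
Step 9: prey: 25+7-2=30; pred: 2+0-0=2
Step 10: prey: 30+9-3=36; pred: 2+0-0=2
Max prey = 36 at step 10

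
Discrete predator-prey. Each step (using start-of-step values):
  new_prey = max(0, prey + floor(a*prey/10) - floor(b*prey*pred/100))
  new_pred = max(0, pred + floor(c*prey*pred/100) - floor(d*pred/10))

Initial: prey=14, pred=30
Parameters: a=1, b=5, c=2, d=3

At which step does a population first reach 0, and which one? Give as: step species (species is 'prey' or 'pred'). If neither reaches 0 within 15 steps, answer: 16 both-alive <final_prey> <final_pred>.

Step 1: prey: 14+1-21=0; pred: 30+8-9=29
First extinction: prey at step 1

Answer: 1 prey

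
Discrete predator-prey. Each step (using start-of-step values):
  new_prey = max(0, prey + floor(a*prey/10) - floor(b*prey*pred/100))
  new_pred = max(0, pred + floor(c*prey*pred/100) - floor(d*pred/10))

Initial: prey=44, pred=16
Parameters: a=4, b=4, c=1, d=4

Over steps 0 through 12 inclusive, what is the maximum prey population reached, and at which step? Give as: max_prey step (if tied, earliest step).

Step 1: prey: 44+17-28=33; pred: 16+7-6=17
Step 2: prey: 33+13-22=24; pred: 17+5-6=16
Step 3: prey: 24+9-15=18; pred: 16+3-6=13
Step 4: prey: 18+7-9=16; pred: 13+2-5=10
Step 5: prey: 16+6-6=16; pred: 10+1-4=7
Step 6: prey: 16+6-4=18; pred: 7+1-2=6
Step 7: prey: 18+7-4=21; pred: 6+1-2=5
Step 8: prey: 21+8-4=25; pred: 5+1-2=4
Step 9: prey: 25+10-4=31; pred: 4+1-1=4
Step 10: prey: 31+12-4=39; pred: 4+1-1=4
Step 11: prey: 39+15-6=48; pred: 4+1-1=4
Step 12: prey: 48+19-7=60; pred: 4+1-1=4
Max prey = 60 at step 12

Answer: 60 12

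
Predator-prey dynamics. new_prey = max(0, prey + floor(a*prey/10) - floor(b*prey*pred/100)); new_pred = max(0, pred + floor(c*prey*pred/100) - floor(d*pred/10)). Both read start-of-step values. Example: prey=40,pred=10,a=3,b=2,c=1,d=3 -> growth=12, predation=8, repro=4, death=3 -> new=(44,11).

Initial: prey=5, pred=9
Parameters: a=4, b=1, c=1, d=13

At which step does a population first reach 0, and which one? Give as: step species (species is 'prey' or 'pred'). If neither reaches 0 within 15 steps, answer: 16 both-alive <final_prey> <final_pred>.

Answer: 1 pred

Derivation:
Step 1: prey: 5+2-0=7; pred: 9+0-11=0
First extinction: pred at step 1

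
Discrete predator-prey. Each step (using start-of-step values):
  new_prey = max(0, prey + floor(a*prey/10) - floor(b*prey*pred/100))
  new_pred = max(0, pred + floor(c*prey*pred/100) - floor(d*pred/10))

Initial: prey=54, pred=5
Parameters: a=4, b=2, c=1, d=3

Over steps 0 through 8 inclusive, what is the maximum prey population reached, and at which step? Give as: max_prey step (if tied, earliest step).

Answer: 121 4

Derivation:
Step 1: prey: 54+21-5=70; pred: 5+2-1=6
Step 2: prey: 70+28-8=90; pred: 6+4-1=9
Step 3: prey: 90+36-16=110; pred: 9+8-2=15
Step 4: prey: 110+44-33=121; pred: 15+16-4=27
Step 5: prey: 121+48-65=104; pred: 27+32-8=51
Step 6: prey: 104+41-106=39; pred: 51+53-15=89
Step 7: prey: 39+15-69=0; pred: 89+34-26=97
Step 8: prey: 0+0-0=0; pred: 97+0-29=68
Max prey = 121 at step 4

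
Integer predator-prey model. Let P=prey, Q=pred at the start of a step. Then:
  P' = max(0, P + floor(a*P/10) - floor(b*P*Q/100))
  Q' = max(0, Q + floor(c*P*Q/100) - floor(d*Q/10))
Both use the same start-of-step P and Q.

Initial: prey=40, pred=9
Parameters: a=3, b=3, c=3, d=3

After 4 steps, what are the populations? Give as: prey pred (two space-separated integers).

Answer: 0 56

Derivation:
Step 1: prey: 40+12-10=42; pred: 9+10-2=17
Step 2: prey: 42+12-21=33; pred: 17+21-5=33
Step 3: prey: 33+9-32=10; pred: 33+32-9=56
Step 4: prey: 10+3-16=0; pred: 56+16-16=56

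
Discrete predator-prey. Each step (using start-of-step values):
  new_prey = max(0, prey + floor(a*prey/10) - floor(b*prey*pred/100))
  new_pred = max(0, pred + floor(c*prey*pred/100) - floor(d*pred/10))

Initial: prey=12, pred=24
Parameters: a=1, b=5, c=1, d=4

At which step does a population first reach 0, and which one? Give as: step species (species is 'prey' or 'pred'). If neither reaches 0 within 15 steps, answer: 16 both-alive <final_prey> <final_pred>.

Step 1: prey: 12+1-14=0; pred: 24+2-9=17
First extinction: prey at step 1

Answer: 1 prey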